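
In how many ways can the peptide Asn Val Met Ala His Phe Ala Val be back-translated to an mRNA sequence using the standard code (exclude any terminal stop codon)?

2048

Asn: 2 codons.
Val: 4 codons.
Met: 1 codon.
Ala: 4 codons.
His: 2 codons.
Phe: 2 codons.
Ala: 4 codons.
Val: 4 codons.
2 × 4 × 1 × 4 × 2 × 2 × 4 × 4 = 2048.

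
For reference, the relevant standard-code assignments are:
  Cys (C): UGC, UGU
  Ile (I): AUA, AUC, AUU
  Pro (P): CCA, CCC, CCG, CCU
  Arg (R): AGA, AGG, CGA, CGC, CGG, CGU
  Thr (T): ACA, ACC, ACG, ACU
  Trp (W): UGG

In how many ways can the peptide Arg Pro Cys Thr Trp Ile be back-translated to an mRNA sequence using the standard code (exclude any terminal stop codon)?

Arg: 6 codons.
Pro: 4 codons.
Cys: 2 codons.
Thr: 4 codons.
Trp: 1 codon.
Ile: 3 codons.
6 × 4 × 2 × 4 × 1 × 3 = 576.

576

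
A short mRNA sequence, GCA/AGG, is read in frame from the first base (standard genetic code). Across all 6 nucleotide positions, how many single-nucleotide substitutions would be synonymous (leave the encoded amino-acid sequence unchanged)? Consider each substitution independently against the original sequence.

Codon 1 (GCA, Ala): 3 synonymous substitutions.
Codon 2 (AGG, Arg): 2 synonymous substitutions.
Total: 3 + 2 = 5.

5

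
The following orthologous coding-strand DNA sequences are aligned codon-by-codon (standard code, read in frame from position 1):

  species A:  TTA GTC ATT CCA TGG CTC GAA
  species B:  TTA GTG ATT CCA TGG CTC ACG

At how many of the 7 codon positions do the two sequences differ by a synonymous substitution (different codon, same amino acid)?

1

Codon 1: TTA Leu / TTA Leu — identical.
Codon 2: GTC Val / GTG Val — synonymous.
Codon 3: ATT Ile / ATT Ile — identical.
Codon 4: CCA Pro / CCA Pro — identical.
Codon 5: TGG Trp / TGG Trp — identical.
Codon 6: CTC Leu / CTC Leu — identical.
Codon 7: GAA Glu / ACG Thr — nonsynonymous.
Synonymous differences: 1.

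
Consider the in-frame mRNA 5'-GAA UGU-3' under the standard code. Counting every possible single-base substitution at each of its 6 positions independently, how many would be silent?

Codon 1 (GAA, Glu): 1 synonymous substitution.
Codon 2 (UGU, Cys): 1 synonymous substitution.
Total: 1 + 1 = 2.

2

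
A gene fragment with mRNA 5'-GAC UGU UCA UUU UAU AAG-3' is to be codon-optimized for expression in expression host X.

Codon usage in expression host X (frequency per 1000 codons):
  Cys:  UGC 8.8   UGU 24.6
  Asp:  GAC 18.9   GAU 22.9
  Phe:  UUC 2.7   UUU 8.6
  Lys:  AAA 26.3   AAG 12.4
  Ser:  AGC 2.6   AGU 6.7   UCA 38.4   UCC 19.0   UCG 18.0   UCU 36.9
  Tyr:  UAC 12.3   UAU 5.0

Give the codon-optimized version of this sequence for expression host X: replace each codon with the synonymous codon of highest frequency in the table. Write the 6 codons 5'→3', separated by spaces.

GAU UGU UCA UUU UAC AAA

Codon 1 (Asp): best is GAU at 22.9.
Codon 2 (Cys): best is UGU at 24.6.
Codon 3 (Ser): best is UCA at 38.4.
Codon 4 (Phe): best is UUU at 8.6.
Codon 5 (Tyr): best is UAC at 12.3.
Codon 6 (Lys): best is AAA at 26.3.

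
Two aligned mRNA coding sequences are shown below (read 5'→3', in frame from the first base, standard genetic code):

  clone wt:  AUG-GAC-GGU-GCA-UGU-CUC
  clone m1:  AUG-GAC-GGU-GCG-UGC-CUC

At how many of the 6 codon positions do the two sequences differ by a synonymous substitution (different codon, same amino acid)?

Codon 1: AUG Met / AUG Met — identical.
Codon 2: GAC Asp / GAC Asp — identical.
Codon 3: GGU Gly / GGU Gly — identical.
Codon 4: GCA Ala / GCG Ala — synonymous.
Codon 5: UGU Cys / UGC Cys — synonymous.
Codon 6: CUC Leu / CUC Leu — identical.
Synonymous differences: 2.

2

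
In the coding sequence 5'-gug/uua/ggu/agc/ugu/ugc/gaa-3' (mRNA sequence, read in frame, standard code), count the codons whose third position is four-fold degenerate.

Codon 1 GUG (Val): third position 4-fold.
Codon 2 UUA (Leu): third position 2-fold.
Codon 3 GGU (Gly): third position 4-fold.
Codon 4 AGC (Ser): third position 2-fold.
Codon 5 UGU (Cys): third position 2-fold.
Codon 6 UGC (Cys): third position 2-fold.
Codon 7 GAA (Glu): third position 2-fold.
Four-fold degenerate third positions: 2.

2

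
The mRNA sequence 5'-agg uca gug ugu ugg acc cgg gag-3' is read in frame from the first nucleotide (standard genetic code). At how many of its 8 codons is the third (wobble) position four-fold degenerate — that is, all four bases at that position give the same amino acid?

Codon 1 AGG (Arg): third position 2-fold.
Codon 2 UCA (Ser): third position 4-fold.
Codon 3 GUG (Val): third position 4-fold.
Codon 4 UGU (Cys): third position 2-fold.
Codon 5 UGG (Trp): third position 1-fold.
Codon 6 ACC (Thr): third position 4-fold.
Codon 7 CGG (Arg): third position 4-fold.
Codon 8 GAG (Glu): third position 2-fold.
Four-fold degenerate third positions: 4.

4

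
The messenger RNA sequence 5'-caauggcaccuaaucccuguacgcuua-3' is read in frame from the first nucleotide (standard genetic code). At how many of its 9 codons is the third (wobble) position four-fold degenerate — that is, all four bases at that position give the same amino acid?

4

Codon 1 CAA (Gln): third position 2-fold.
Codon 2 UGG (Trp): third position 1-fold.
Codon 3 CAC (His): third position 2-fold.
Codon 4 CUA (Leu): third position 4-fold.
Codon 5 AUC (Ile): third position 3-fold.
Codon 6 CCU (Pro): third position 4-fold.
Codon 7 GUA (Val): third position 4-fold.
Codon 8 CGC (Arg): third position 4-fold.
Codon 9 UUA (Leu): third position 2-fold.
Four-fold degenerate third positions: 4.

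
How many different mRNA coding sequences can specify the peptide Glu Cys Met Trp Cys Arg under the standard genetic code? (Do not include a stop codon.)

Glu: 2 codons.
Cys: 2 codons.
Met: 1 codon.
Trp: 1 codon.
Cys: 2 codons.
Arg: 6 codons.
2 × 2 × 1 × 1 × 2 × 6 = 48.

48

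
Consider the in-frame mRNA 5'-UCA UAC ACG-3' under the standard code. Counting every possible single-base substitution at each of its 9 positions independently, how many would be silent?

7

Codon 1 (UCA, Ser): 3 synonymous substitutions.
Codon 2 (UAC, Tyr): 1 synonymous substitution.
Codon 3 (ACG, Thr): 3 synonymous substitutions.
Total: 3 + 1 + 3 = 7.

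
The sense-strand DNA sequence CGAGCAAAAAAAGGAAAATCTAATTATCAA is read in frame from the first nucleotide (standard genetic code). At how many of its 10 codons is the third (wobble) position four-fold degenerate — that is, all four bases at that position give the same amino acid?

4

Codon 1 CGA (Arg): third position 4-fold.
Codon 2 GCA (Ala): third position 4-fold.
Codon 3 AAA (Lys): third position 2-fold.
Codon 4 AAA (Lys): third position 2-fold.
Codon 5 GGA (Gly): third position 4-fold.
Codon 6 AAA (Lys): third position 2-fold.
Codon 7 TCT (Ser): third position 4-fold.
Codon 8 AAT (Asn): third position 2-fold.
Codon 9 TAT (Tyr): third position 2-fold.
Codon 10 CAA (Gln): third position 2-fold.
Four-fold degenerate third positions: 4.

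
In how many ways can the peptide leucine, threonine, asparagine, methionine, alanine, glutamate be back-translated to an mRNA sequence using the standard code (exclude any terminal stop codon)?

384

Leu: 6 codons.
Thr: 4 codons.
Asn: 2 codons.
Met: 1 codon.
Ala: 4 codons.
Glu: 2 codons.
6 × 4 × 2 × 1 × 4 × 2 = 384.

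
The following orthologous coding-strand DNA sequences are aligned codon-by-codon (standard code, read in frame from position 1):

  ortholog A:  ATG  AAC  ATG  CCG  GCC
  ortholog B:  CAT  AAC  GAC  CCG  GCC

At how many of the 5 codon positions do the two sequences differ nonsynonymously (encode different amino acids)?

2

Codon 1: ATG Met / CAT His — nonsynonymous.
Codon 2: AAC Asn / AAC Asn — identical.
Codon 3: ATG Met / GAC Asp — nonsynonymous.
Codon 4: CCG Pro / CCG Pro — identical.
Codon 5: GCC Ala / GCC Ala — identical.
Nonsynonymous differences: 2.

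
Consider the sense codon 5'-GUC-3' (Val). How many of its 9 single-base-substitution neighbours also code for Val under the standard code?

Position 1: none → 0 synonymous.
Position 2: none → 0 synonymous.
Position 3: GUU, GUA, GUG → 3 synonymous.
Total: 0 + 0 + 3 = 3.

3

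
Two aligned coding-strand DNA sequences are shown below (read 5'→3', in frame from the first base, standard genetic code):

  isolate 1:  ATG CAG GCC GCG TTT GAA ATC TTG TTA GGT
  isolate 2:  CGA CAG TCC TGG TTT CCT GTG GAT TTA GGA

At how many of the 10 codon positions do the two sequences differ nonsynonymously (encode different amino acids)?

Codon 1: ATG Met / CGA Arg — nonsynonymous.
Codon 2: CAG Gln / CAG Gln — identical.
Codon 3: GCC Ala / TCC Ser — nonsynonymous.
Codon 4: GCG Ala / TGG Trp — nonsynonymous.
Codon 5: TTT Phe / TTT Phe — identical.
Codon 6: GAA Glu / CCT Pro — nonsynonymous.
Codon 7: ATC Ile / GTG Val — nonsynonymous.
Codon 8: TTG Leu / GAT Asp — nonsynonymous.
Codon 9: TTA Leu / TTA Leu — identical.
Codon 10: GGT Gly / GGA Gly — synonymous.
Nonsynonymous differences: 6.

6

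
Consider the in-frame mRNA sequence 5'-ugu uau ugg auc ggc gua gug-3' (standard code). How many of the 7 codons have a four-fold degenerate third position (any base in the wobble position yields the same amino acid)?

Codon 1 UGU (Cys): third position 2-fold.
Codon 2 UAU (Tyr): third position 2-fold.
Codon 3 UGG (Trp): third position 1-fold.
Codon 4 AUC (Ile): third position 3-fold.
Codon 5 GGC (Gly): third position 4-fold.
Codon 6 GUA (Val): third position 4-fold.
Codon 7 GUG (Val): third position 4-fold.
Four-fold degenerate third positions: 3.

3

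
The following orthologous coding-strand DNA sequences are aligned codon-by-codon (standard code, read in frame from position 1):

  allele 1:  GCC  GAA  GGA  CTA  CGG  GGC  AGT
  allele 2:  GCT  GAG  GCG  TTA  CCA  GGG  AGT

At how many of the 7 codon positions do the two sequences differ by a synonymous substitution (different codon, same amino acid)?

Codon 1: GCC Ala / GCT Ala — synonymous.
Codon 2: GAA Glu / GAG Glu — synonymous.
Codon 3: GGA Gly / GCG Ala — nonsynonymous.
Codon 4: CTA Leu / TTA Leu — synonymous.
Codon 5: CGG Arg / CCA Pro — nonsynonymous.
Codon 6: GGC Gly / GGG Gly — synonymous.
Codon 7: AGT Ser / AGT Ser — identical.
Synonymous differences: 4.

4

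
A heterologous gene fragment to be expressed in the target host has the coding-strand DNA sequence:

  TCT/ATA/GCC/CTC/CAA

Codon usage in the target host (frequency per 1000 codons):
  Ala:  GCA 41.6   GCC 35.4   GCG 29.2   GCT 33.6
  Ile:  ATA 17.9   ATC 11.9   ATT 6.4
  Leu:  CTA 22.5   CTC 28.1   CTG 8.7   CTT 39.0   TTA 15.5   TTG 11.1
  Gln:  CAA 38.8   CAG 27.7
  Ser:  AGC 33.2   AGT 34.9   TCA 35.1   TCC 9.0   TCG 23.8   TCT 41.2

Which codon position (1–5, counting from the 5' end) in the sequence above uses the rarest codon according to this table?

2

Codon 1 TCT (Ser): 41.2 per 1000.
Codon 2 ATA (Ile): 17.9 per 1000.
Codon 3 GCC (Ala): 35.4 per 1000.
Codon 4 CTC (Leu): 28.1 per 1000.
Codon 5 CAA (Gln): 38.8 per 1000.
Lowest frequency is 17.9 at codon 2.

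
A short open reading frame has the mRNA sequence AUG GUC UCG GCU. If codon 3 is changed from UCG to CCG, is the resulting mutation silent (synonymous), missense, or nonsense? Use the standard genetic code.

Position 7 falls in codon 3: UCG → Ser.
After the substitution the codon is CCG → Pro.
Ser ≠ Pro, so this is a missense mutation.

missense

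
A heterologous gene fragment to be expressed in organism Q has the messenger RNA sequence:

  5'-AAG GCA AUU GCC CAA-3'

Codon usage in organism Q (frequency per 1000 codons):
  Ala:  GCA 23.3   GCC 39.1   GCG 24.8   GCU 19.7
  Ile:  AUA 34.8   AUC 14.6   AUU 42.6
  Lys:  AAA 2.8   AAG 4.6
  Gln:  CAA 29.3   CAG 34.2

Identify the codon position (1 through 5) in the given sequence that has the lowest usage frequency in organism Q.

Codon 1 AAG (Lys): 4.6 per 1000.
Codon 2 GCA (Ala): 23.3 per 1000.
Codon 3 AUU (Ile): 42.6 per 1000.
Codon 4 GCC (Ala): 39.1 per 1000.
Codon 5 CAA (Gln): 29.3 per 1000.
Lowest frequency is 4.6 at codon 1.

1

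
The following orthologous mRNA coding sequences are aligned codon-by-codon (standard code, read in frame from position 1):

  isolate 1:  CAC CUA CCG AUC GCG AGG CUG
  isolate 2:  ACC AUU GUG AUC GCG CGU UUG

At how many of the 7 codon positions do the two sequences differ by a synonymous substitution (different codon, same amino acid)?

Codon 1: CAC His / ACC Thr — nonsynonymous.
Codon 2: CUA Leu / AUU Ile — nonsynonymous.
Codon 3: CCG Pro / GUG Val — nonsynonymous.
Codon 4: AUC Ile / AUC Ile — identical.
Codon 5: GCG Ala / GCG Ala — identical.
Codon 6: AGG Arg / CGU Arg — synonymous.
Codon 7: CUG Leu / UUG Leu — synonymous.
Synonymous differences: 2.

2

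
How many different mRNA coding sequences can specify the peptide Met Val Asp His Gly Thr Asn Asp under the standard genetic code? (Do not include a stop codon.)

1024

Met: 1 codon.
Val: 4 codons.
Asp: 2 codons.
His: 2 codons.
Gly: 4 codons.
Thr: 4 codons.
Asn: 2 codons.
Asp: 2 codons.
1 × 4 × 2 × 2 × 4 × 4 × 2 × 2 = 1024.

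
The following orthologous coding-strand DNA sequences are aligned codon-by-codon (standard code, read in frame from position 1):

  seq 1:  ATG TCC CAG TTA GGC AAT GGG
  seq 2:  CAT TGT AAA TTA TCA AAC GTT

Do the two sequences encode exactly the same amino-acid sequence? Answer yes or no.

no

Codon 1: ATG Met / CAT His — nonsynonymous.
Codon 2: TCC Ser / TGT Cys — nonsynonymous.
Codon 3: CAG Gln / AAA Lys — nonsynonymous.
Codon 4: TTA Leu / TTA Leu — identical.
Codon 5: GGC Gly / TCA Ser — nonsynonymous.
Codon 6: AAT Asn / AAC Asn — synonymous.
Codon 7: GGG Gly / GTT Val — nonsynonymous.
Nonsynonymous differences: 5 → different protein.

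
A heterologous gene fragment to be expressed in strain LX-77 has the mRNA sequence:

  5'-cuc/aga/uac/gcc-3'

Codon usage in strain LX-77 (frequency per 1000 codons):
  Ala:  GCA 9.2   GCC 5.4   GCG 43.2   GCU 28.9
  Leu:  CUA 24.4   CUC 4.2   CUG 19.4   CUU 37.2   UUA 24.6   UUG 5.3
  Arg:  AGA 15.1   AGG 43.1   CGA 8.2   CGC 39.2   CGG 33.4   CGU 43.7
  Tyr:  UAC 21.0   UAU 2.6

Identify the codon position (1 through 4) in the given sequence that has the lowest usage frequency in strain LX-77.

Codon 1 CUC (Leu): 4.2 per 1000.
Codon 2 AGA (Arg): 15.1 per 1000.
Codon 3 UAC (Tyr): 21.0 per 1000.
Codon 4 GCC (Ala): 5.4 per 1000.
Lowest frequency is 4.2 at codon 1.

1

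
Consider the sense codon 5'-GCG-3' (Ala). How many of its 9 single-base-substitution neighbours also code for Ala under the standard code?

Position 1: none → 0 synonymous.
Position 2: none → 0 synonymous.
Position 3: GCU, GCC, GCA → 3 synonymous.
Total: 0 + 0 + 3 = 3.

3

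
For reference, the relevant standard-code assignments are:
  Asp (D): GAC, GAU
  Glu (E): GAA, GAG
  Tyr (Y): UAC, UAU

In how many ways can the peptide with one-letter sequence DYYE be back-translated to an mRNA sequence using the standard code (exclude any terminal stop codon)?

Asp: 2 codons.
Tyr: 2 codons.
Tyr: 2 codons.
Glu: 2 codons.
2 × 2 × 2 × 2 = 16.

16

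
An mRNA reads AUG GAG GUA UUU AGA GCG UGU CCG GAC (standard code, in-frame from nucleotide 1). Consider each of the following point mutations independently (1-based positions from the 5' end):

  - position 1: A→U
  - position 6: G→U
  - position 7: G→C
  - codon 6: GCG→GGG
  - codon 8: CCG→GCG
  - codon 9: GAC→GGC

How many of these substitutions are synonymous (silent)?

Codon 1: AUG (Met) → UUG (Leu) — missense.
Codon 2: GAG (Glu) → GAU (Asp) — missense.
Codon 3: GUA (Val) → CUA (Leu) — missense.
Codon 6: GCG (Ala) → GGG (Gly) — missense.
Codon 8: CCG (Pro) → GCG (Ala) — missense.
Codon 9: GAC (Asp) → GGC (Gly) — missense.
Synonymous: 0 of 6.

0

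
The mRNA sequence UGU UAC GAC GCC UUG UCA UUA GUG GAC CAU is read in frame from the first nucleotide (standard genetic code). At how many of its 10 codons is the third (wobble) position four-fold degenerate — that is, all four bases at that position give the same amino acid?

Codon 1 UGU (Cys): third position 2-fold.
Codon 2 UAC (Tyr): third position 2-fold.
Codon 3 GAC (Asp): third position 2-fold.
Codon 4 GCC (Ala): third position 4-fold.
Codon 5 UUG (Leu): third position 2-fold.
Codon 6 UCA (Ser): third position 4-fold.
Codon 7 UUA (Leu): third position 2-fold.
Codon 8 GUG (Val): third position 4-fold.
Codon 9 GAC (Asp): third position 2-fold.
Codon 10 CAU (His): third position 2-fold.
Four-fold degenerate third positions: 3.

3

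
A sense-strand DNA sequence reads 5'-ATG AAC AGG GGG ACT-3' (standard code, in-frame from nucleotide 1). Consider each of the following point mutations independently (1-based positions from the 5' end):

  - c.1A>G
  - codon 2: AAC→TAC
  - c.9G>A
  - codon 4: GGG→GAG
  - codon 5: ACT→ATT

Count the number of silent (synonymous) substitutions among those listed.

1

Codon 1: ATG (Met) → GTG (Val) — missense.
Codon 2: AAC (Asn) → TAC (Tyr) — missense.
Codon 3: AGG (Arg) → AGA (Arg) — synonymous.
Codon 4: GGG (Gly) → GAG (Glu) — missense.
Codon 5: ACT (Thr) → ATT (Ile) — missense.
Synonymous: 1 of 5.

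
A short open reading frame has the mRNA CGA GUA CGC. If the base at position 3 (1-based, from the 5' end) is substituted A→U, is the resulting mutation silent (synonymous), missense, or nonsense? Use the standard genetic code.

silent

Position 3 falls in codon 1: CGA → Arg.
After the substitution the codon is CGU → Arg.
Both encode Arg, so the change is synonymous.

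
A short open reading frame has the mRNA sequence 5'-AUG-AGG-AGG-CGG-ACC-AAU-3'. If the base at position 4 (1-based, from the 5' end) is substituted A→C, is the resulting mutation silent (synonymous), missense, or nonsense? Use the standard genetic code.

silent

Position 4 falls in codon 2: AGG → Arg.
After the substitution the codon is CGG → Arg.
Both encode Arg, so the change is synonymous.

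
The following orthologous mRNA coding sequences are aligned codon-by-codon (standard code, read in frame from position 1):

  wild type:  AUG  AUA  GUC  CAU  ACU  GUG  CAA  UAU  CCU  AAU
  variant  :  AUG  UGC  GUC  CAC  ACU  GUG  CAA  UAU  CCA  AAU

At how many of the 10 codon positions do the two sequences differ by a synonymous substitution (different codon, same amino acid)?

2

Codon 1: AUG Met / AUG Met — identical.
Codon 2: AUA Ile / UGC Cys — nonsynonymous.
Codon 3: GUC Val / GUC Val — identical.
Codon 4: CAU His / CAC His — synonymous.
Codon 5: ACU Thr / ACU Thr — identical.
Codon 6: GUG Val / GUG Val — identical.
Codon 7: CAA Gln / CAA Gln — identical.
Codon 8: UAU Tyr / UAU Tyr — identical.
Codon 9: CCU Pro / CCA Pro — synonymous.
Codon 10: AAU Asn / AAU Asn — identical.
Synonymous differences: 2.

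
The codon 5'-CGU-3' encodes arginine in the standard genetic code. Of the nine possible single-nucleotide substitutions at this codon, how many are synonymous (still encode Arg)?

Position 1: none → 0 synonymous.
Position 2: none → 0 synonymous.
Position 3: CGC, CGA, CGG → 3 synonymous.
Total: 0 + 0 + 3 = 3.

3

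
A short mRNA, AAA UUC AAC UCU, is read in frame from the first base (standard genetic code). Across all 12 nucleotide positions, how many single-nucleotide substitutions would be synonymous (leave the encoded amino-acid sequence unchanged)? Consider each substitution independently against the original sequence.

Codon 1 (AAA, Lys): 1 synonymous substitution.
Codon 2 (UUC, Phe): 1 synonymous substitution.
Codon 3 (AAC, Asn): 1 synonymous substitution.
Codon 4 (UCU, Ser): 3 synonymous substitutions.
Total: 1 + 1 + 1 + 3 = 6.

6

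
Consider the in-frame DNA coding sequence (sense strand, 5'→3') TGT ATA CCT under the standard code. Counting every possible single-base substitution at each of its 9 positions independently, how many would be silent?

6

Codon 1 (TGT, Cys): 1 synonymous substitution.
Codon 2 (ATA, Ile): 2 synonymous substitutions.
Codon 3 (CCT, Pro): 3 synonymous substitutions.
Total: 1 + 2 + 3 = 6.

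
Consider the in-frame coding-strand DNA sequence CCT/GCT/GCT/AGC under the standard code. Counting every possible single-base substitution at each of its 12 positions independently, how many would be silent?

Codon 1 (CCT, Pro): 3 synonymous substitutions.
Codon 2 (GCT, Ala): 3 synonymous substitutions.
Codon 3 (GCT, Ala): 3 synonymous substitutions.
Codon 4 (AGC, Ser): 1 synonymous substitution.
Total: 3 + 3 + 3 + 1 = 10.

10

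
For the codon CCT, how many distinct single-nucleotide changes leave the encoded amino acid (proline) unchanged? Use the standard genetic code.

Position 1: none → 0 synonymous.
Position 2: none → 0 synonymous.
Position 3: CCC, CCA, CCG → 3 synonymous.
Total: 0 + 0 + 3 = 3.

3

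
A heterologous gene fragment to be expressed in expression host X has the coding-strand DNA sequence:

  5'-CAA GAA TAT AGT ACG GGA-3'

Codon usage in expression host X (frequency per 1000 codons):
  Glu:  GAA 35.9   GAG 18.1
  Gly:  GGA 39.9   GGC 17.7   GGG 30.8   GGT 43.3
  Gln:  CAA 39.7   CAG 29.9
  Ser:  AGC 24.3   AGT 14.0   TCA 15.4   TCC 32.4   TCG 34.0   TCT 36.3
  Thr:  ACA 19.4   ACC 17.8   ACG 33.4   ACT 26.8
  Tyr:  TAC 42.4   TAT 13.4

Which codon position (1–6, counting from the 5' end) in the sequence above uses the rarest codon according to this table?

Codon 1 CAA (Gln): 39.7 per 1000.
Codon 2 GAA (Glu): 35.9 per 1000.
Codon 3 TAT (Tyr): 13.4 per 1000.
Codon 4 AGT (Ser): 14.0 per 1000.
Codon 5 ACG (Thr): 33.4 per 1000.
Codon 6 GGA (Gly): 39.9 per 1000.
Lowest frequency is 13.4 at codon 3.

3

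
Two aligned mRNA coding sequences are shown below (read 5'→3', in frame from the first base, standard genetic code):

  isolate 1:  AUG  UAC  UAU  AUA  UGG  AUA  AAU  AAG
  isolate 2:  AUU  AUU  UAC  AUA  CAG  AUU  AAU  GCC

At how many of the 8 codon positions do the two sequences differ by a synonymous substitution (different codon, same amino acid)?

2

Codon 1: AUG Met / AUU Ile — nonsynonymous.
Codon 2: UAC Tyr / AUU Ile — nonsynonymous.
Codon 3: UAU Tyr / UAC Tyr — synonymous.
Codon 4: AUA Ile / AUA Ile — identical.
Codon 5: UGG Trp / CAG Gln — nonsynonymous.
Codon 6: AUA Ile / AUU Ile — synonymous.
Codon 7: AAU Asn / AAU Asn — identical.
Codon 8: AAG Lys / GCC Ala — nonsynonymous.
Synonymous differences: 2.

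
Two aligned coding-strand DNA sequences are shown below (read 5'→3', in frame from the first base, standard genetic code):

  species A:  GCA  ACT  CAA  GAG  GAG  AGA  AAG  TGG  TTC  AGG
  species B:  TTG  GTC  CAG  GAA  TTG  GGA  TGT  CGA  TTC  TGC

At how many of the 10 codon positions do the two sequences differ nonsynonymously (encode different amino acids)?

Codon 1: GCA Ala / TTG Leu — nonsynonymous.
Codon 2: ACT Thr / GTC Val — nonsynonymous.
Codon 3: CAA Gln / CAG Gln — synonymous.
Codon 4: GAG Glu / GAA Glu — synonymous.
Codon 5: GAG Glu / TTG Leu — nonsynonymous.
Codon 6: AGA Arg / GGA Gly — nonsynonymous.
Codon 7: AAG Lys / TGT Cys — nonsynonymous.
Codon 8: TGG Trp / CGA Arg — nonsynonymous.
Codon 9: TTC Phe / TTC Phe — identical.
Codon 10: AGG Arg / TGC Cys — nonsynonymous.
Nonsynonymous differences: 7.

7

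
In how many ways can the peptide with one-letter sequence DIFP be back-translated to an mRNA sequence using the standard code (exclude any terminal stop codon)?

Asp: 2 codons.
Ile: 3 codons.
Phe: 2 codons.
Pro: 4 codons.
2 × 3 × 2 × 4 = 48.

48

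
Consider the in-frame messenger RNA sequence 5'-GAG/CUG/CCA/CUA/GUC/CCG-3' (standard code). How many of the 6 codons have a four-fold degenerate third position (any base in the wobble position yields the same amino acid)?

5

Codon 1 GAG (Glu): third position 2-fold.
Codon 2 CUG (Leu): third position 4-fold.
Codon 3 CCA (Pro): third position 4-fold.
Codon 4 CUA (Leu): third position 4-fold.
Codon 5 GUC (Val): third position 4-fold.
Codon 6 CCG (Pro): third position 4-fold.
Four-fold degenerate third positions: 5.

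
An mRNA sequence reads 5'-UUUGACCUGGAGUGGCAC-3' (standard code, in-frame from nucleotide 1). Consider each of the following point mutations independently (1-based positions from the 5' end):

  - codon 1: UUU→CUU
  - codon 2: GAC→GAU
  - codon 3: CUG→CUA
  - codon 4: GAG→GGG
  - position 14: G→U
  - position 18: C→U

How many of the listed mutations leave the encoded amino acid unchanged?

Codon 1: UUU (Phe) → CUU (Leu) — missense.
Codon 2: GAC (Asp) → GAU (Asp) — synonymous.
Codon 3: CUG (Leu) → CUA (Leu) — synonymous.
Codon 4: GAG (Glu) → GGG (Gly) — missense.
Codon 5: UGG (Trp) → UUG (Leu) — missense.
Codon 6: CAC (His) → CAU (His) — synonymous.
Synonymous: 3 of 6.

3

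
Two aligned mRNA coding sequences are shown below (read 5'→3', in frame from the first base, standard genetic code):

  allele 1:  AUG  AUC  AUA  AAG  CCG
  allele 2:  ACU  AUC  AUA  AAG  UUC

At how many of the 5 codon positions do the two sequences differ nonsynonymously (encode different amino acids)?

Codon 1: AUG Met / ACU Thr — nonsynonymous.
Codon 2: AUC Ile / AUC Ile — identical.
Codon 3: AUA Ile / AUA Ile — identical.
Codon 4: AAG Lys / AAG Lys — identical.
Codon 5: CCG Pro / UUC Phe — nonsynonymous.
Nonsynonymous differences: 2.

2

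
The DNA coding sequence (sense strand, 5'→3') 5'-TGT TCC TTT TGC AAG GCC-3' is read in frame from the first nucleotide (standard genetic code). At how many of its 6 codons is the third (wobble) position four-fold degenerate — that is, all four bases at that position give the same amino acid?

Codon 1 TGT (Cys): third position 2-fold.
Codon 2 TCC (Ser): third position 4-fold.
Codon 3 TTT (Phe): third position 2-fold.
Codon 4 TGC (Cys): third position 2-fold.
Codon 5 AAG (Lys): third position 2-fold.
Codon 6 GCC (Ala): third position 4-fold.
Four-fold degenerate third positions: 2.

2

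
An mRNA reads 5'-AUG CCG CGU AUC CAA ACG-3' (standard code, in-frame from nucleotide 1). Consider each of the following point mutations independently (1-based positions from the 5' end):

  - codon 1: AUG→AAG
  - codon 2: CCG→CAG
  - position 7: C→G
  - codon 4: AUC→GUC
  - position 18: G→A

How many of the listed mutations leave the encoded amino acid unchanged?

Codon 1: AUG (Met) → AAG (Lys) — missense.
Codon 2: CCG (Pro) → CAG (Gln) — missense.
Codon 3: CGU (Arg) → GGU (Gly) — missense.
Codon 4: AUC (Ile) → GUC (Val) — missense.
Codon 6: ACG (Thr) → ACA (Thr) — synonymous.
Synonymous: 1 of 5.

1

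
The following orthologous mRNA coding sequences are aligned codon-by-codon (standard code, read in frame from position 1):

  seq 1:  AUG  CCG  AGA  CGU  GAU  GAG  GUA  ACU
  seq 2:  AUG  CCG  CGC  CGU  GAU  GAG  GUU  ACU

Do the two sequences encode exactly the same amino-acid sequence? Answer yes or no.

Codon 1: AUG Met / AUG Met — identical.
Codon 2: CCG Pro / CCG Pro — identical.
Codon 3: AGA Arg / CGC Arg — synonymous.
Codon 4: CGU Arg / CGU Arg — identical.
Codon 5: GAU Asp / GAU Asp — identical.
Codon 6: GAG Glu / GAG Glu — identical.
Codon 7: GUA Val / GUU Val — synonymous.
Codon 8: ACU Thr / ACU Thr — identical.
Nonsynonymous differences: 0 → same protein.

yes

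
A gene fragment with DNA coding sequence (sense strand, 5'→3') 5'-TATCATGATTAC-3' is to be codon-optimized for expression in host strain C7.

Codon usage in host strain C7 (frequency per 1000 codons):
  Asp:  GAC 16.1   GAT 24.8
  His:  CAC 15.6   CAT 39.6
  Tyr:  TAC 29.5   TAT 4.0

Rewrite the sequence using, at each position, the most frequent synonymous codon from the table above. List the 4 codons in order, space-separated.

TAC CAT GAT TAC

Codon 1 (Tyr): best is TAC at 29.5.
Codon 2 (His): best is CAT at 39.6.
Codon 3 (Asp): best is GAT at 24.8.
Codon 4 (Tyr): best is TAC at 29.5.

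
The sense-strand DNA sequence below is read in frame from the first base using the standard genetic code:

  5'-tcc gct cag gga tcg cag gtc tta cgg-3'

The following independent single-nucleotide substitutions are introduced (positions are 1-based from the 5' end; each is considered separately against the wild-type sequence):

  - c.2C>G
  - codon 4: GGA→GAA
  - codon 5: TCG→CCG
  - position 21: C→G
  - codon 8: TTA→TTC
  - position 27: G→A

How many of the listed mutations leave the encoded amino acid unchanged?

2

Codon 1: TCC (Ser) → TGC (Cys) — missense.
Codon 4: GGA (Gly) → GAA (Glu) — missense.
Codon 5: TCG (Ser) → CCG (Pro) — missense.
Codon 7: GTC (Val) → GTG (Val) — synonymous.
Codon 8: TTA (Leu) → TTC (Phe) — missense.
Codon 9: CGG (Arg) → CGA (Arg) — synonymous.
Synonymous: 2 of 6.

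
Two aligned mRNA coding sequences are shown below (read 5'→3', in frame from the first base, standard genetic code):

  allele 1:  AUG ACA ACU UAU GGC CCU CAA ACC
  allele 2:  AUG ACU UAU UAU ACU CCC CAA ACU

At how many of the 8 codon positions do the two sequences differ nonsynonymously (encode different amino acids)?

2

Codon 1: AUG Met / AUG Met — identical.
Codon 2: ACA Thr / ACU Thr — synonymous.
Codon 3: ACU Thr / UAU Tyr — nonsynonymous.
Codon 4: UAU Tyr / UAU Tyr — identical.
Codon 5: GGC Gly / ACU Thr — nonsynonymous.
Codon 6: CCU Pro / CCC Pro — synonymous.
Codon 7: CAA Gln / CAA Gln — identical.
Codon 8: ACC Thr / ACU Thr — synonymous.
Nonsynonymous differences: 2.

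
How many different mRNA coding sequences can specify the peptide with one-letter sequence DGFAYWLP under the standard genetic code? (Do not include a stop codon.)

Asp: 2 codons.
Gly: 4 codons.
Phe: 2 codons.
Ala: 4 codons.
Tyr: 2 codons.
Trp: 1 codon.
Leu: 6 codons.
Pro: 4 codons.
2 × 4 × 2 × 4 × 2 × 1 × 6 × 4 = 3072.

3072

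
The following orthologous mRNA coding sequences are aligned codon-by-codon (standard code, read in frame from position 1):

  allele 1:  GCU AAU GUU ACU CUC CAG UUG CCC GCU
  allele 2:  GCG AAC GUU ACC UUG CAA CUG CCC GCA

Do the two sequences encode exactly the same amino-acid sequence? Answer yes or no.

yes

Codon 1: GCU Ala / GCG Ala — synonymous.
Codon 2: AAU Asn / AAC Asn — synonymous.
Codon 3: GUU Val / GUU Val — identical.
Codon 4: ACU Thr / ACC Thr — synonymous.
Codon 5: CUC Leu / UUG Leu — synonymous.
Codon 6: CAG Gln / CAA Gln — synonymous.
Codon 7: UUG Leu / CUG Leu — synonymous.
Codon 8: CCC Pro / CCC Pro — identical.
Codon 9: GCU Ala / GCA Ala — synonymous.
Nonsynonymous differences: 0 → same protein.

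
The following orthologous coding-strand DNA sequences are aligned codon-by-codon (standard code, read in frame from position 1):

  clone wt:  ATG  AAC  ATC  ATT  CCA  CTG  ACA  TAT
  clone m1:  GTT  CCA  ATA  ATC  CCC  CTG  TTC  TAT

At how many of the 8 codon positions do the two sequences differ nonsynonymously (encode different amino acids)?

3

Codon 1: ATG Met / GTT Val — nonsynonymous.
Codon 2: AAC Asn / CCA Pro — nonsynonymous.
Codon 3: ATC Ile / ATA Ile — synonymous.
Codon 4: ATT Ile / ATC Ile — synonymous.
Codon 5: CCA Pro / CCC Pro — synonymous.
Codon 6: CTG Leu / CTG Leu — identical.
Codon 7: ACA Thr / TTC Phe — nonsynonymous.
Codon 8: TAT Tyr / TAT Tyr — identical.
Nonsynonymous differences: 3.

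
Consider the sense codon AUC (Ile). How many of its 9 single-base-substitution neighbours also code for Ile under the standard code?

2

Position 1: none → 0 synonymous.
Position 2: none → 0 synonymous.
Position 3: AUU, AUA → 2 synonymous.
Total: 0 + 0 + 2 = 2.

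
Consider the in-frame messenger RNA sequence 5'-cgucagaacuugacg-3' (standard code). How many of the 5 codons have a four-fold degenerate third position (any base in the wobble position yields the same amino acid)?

Codon 1 CGU (Arg): third position 4-fold.
Codon 2 CAG (Gln): third position 2-fold.
Codon 3 AAC (Asn): third position 2-fold.
Codon 4 UUG (Leu): third position 2-fold.
Codon 5 ACG (Thr): third position 4-fold.
Four-fold degenerate third positions: 2.

2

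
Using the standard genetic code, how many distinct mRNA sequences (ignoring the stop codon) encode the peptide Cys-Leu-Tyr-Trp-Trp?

24

Cys: 2 codons.
Leu: 6 codons.
Tyr: 2 codons.
Trp: 1 codon.
Trp: 1 codon.
2 × 6 × 2 × 1 × 1 = 24.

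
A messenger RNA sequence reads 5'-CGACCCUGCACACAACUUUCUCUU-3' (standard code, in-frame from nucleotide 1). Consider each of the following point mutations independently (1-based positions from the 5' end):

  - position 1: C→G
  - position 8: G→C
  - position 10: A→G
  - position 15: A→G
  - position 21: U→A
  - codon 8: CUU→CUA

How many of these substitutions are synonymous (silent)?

Codon 1: CGA (Arg) → GGA (Gly) — missense.
Codon 3: UGC (Cys) → UCC (Ser) — missense.
Codon 4: ACA (Thr) → GCA (Ala) — missense.
Codon 5: CAA (Gln) → CAG (Gln) — synonymous.
Codon 7: UCU (Ser) → UCA (Ser) — synonymous.
Codon 8: CUU (Leu) → CUA (Leu) — synonymous.
Synonymous: 3 of 6.

3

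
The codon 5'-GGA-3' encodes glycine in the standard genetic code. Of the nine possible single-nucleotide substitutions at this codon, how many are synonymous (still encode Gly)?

Position 1: none → 0 synonymous.
Position 2: none → 0 synonymous.
Position 3: GGU, GGC, GGG → 3 synonymous.
Total: 0 + 0 + 3 = 3.

3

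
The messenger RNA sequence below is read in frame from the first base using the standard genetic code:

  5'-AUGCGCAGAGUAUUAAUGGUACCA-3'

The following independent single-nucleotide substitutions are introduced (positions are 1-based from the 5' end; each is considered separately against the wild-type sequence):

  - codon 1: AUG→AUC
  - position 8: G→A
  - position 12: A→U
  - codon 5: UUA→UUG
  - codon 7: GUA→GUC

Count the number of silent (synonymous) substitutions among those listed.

3

Codon 1: AUG (Met) → AUC (Ile) — missense.
Codon 3: AGA (Arg) → AAA (Lys) — missense.
Codon 4: GUA (Val) → GUU (Val) — synonymous.
Codon 5: UUA (Leu) → UUG (Leu) — synonymous.
Codon 7: GUA (Val) → GUC (Val) — synonymous.
Synonymous: 3 of 5.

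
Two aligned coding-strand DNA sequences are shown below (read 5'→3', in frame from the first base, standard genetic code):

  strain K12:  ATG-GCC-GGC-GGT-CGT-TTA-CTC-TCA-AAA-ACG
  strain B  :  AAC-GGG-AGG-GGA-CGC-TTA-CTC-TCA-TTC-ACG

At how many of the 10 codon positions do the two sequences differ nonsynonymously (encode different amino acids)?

4

Codon 1: ATG Met / AAC Asn — nonsynonymous.
Codon 2: GCC Ala / GGG Gly — nonsynonymous.
Codon 3: GGC Gly / AGG Arg — nonsynonymous.
Codon 4: GGT Gly / GGA Gly — synonymous.
Codon 5: CGT Arg / CGC Arg — synonymous.
Codon 6: TTA Leu / TTA Leu — identical.
Codon 7: CTC Leu / CTC Leu — identical.
Codon 8: TCA Ser / TCA Ser — identical.
Codon 9: AAA Lys / TTC Phe — nonsynonymous.
Codon 10: ACG Thr / ACG Thr — identical.
Nonsynonymous differences: 4.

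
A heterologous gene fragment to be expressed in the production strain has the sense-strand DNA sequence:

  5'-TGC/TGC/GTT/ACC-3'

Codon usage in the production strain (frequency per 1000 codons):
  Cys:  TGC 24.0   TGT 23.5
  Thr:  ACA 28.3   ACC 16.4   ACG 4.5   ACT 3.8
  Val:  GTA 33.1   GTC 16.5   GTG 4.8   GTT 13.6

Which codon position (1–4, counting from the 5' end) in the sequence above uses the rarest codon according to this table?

3

Codon 1 TGC (Cys): 24.0 per 1000.
Codon 2 TGC (Cys): 24.0 per 1000.
Codon 3 GTT (Val): 13.6 per 1000.
Codon 4 ACC (Thr): 16.4 per 1000.
Lowest frequency is 13.6 at codon 3.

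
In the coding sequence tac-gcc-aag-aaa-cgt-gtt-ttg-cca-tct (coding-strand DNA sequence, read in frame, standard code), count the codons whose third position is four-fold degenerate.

Codon 1 TAC (Tyr): third position 2-fold.
Codon 2 GCC (Ala): third position 4-fold.
Codon 3 AAG (Lys): third position 2-fold.
Codon 4 AAA (Lys): third position 2-fold.
Codon 5 CGT (Arg): third position 4-fold.
Codon 6 GTT (Val): third position 4-fold.
Codon 7 TTG (Leu): third position 2-fold.
Codon 8 CCA (Pro): third position 4-fold.
Codon 9 TCT (Ser): third position 4-fold.
Four-fold degenerate third positions: 5.

5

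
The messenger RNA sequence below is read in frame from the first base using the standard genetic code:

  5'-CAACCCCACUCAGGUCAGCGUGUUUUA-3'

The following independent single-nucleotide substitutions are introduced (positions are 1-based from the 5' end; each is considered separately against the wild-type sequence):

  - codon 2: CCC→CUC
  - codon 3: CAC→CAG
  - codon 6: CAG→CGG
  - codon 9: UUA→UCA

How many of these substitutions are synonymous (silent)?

0

Codon 2: CCC (Pro) → CUC (Leu) — missense.
Codon 3: CAC (His) → CAG (Gln) — missense.
Codon 6: CAG (Gln) → CGG (Arg) — missense.
Codon 9: UUA (Leu) → UCA (Ser) — missense.
Synonymous: 0 of 4.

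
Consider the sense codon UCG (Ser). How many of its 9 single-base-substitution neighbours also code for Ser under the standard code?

3

Position 1: none → 0 synonymous.
Position 2: none → 0 synonymous.
Position 3: UCU, UCC, UCA → 3 synonymous.
Total: 0 + 0 + 3 = 3.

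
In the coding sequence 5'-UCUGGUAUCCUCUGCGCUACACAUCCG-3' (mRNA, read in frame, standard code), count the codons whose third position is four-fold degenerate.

6

Codon 1 UCU (Ser): third position 4-fold.
Codon 2 GGU (Gly): third position 4-fold.
Codon 3 AUC (Ile): third position 3-fold.
Codon 4 CUC (Leu): third position 4-fold.
Codon 5 UGC (Cys): third position 2-fold.
Codon 6 GCU (Ala): third position 4-fold.
Codon 7 ACA (Thr): third position 4-fold.
Codon 8 CAU (His): third position 2-fold.
Codon 9 CCG (Pro): third position 4-fold.
Four-fold degenerate third positions: 6.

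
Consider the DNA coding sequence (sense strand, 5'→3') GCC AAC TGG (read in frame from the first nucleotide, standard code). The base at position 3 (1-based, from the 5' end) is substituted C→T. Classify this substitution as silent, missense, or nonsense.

Position 3 falls in codon 1: GCC → Ala.
After the substitution the codon is GCT → Ala.
Both encode Ala, so the change is synonymous.

silent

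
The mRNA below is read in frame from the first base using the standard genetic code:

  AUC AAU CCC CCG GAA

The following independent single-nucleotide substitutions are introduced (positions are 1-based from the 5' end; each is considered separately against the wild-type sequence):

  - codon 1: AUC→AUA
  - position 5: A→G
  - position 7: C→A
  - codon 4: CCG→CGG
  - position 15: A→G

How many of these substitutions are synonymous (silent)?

2

Codon 1: AUC (Ile) → AUA (Ile) — synonymous.
Codon 2: AAU (Asn) → AGU (Ser) — missense.
Codon 3: CCC (Pro) → ACC (Thr) — missense.
Codon 4: CCG (Pro) → CGG (Arg) — missense.
Codon 5: GAA (Glu) → GAG (Glu) — synonymous.
Synonymous: 2 of 5.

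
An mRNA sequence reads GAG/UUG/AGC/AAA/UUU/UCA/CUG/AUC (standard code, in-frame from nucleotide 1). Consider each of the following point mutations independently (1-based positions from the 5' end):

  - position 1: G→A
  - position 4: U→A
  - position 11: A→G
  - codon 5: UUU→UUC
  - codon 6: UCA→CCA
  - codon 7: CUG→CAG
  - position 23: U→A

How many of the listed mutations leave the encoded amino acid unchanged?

1

Codon 1: GAG (Glu) → AAG (Lys) — missense.
Codon 2: UUG (Leu) → AUG (Met) — missense.
Codon 4: AAA (Lys) → AGA (Arg) — missense.
Codon 5: UUU (Phe) → UUC (Phe) — synonymous.
Codon 6: UCA (Ser) → CCA (Pro) — missense.
Codon 7: CUG (Leu) → CAG (Gln) — missense.
Codon 8: AUC (Ile) → AAC (Asn) — missense.
Synonymous: 1 of 7.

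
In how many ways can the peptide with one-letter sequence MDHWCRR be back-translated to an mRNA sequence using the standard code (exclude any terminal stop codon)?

Met: 1 codon.
Asp: 2 codons.
His: 2 codons.
Trp: 1 codon.
Cys: 2 codons.
Arg: 6 codons.
Arg: 6 codons.
1 × 2 × 2 × 1 × 2 × 6 × 6 = 288.

288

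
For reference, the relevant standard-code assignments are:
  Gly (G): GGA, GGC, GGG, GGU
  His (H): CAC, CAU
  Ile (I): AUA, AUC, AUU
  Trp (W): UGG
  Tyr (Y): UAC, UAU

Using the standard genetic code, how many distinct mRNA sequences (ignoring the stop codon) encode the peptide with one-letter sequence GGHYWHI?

384

Gly: 4 codons.
Gly: 4 codons.
His: 2 codons.
Tyr: 2 codons.
Trp: 1 codon.
His: 2 codons.
Ile: 3 codons.
4 × 4 × 2 × 2 × 1 × 2 × 3 = 384.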